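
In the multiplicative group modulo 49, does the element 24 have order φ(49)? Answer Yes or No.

φ(49) = φ(7^2) = 7·(7−1) = 42 = 2 · 3 · 7.
Test 24^(42/q) mod 49 for each prime factor q of 42:
24^21 ≡ 48 (mod 49)  [q = 2: ≢ 1 ✓]
24^14 ≡ 30 (mod 49)  [q = 3: ≢ 1 ✓]
24^6 ≡ 36 (mod 49)  [q = 7: ≢ 1 ✓]
All checks pass, so 24 has order 42 and is a primitive root modulo 49.

Yes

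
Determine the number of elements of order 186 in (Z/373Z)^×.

φ(373) = 373 − 1 = 372 = 2^2 · 3 · 31.
In a cyclic group of order 372, there are φ(d) elements of order d for each divisor d of 372, and zero for non-divisors.
186 = 2 · 3 · 31 divides 372, and φ(186) = 60.

60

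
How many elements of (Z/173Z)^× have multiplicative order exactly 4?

2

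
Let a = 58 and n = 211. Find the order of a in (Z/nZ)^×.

7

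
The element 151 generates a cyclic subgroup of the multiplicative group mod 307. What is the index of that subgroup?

1

ord(151) | φ(307) = 307 − 1 = 306 = 2 · 3^2 · 17.
Divisors of 306: 1, 2, 3, 6, 9, 17, 18, 34, 51, 102, 153, 306.
Check 151^d mod 307 for each divisor in increasing order:
151^1 ≡ 151 (mod 307)
151^2 ≡ 83 (mod 307)
151^3 ≡ 253 (mod 307)
151^6 ≡ 153 (mod 307)
151^9 ≡ 27 (mod 307)
151^17 ≡ 261 (mod 307)
151^18 ≡ 115 (mod 307)
151^34 ≡ 274 (mod 307)
151^51 ≡ 290 (mod 307)
151^102 ≡ 289 (mod 307)
151^153 ≡ 306 (mod 307)
151^306 ≡ 1 (mod 307) ✓
So ord_307(151) = 306, hence |⟨151⟩| = 306.
The index is φ(307) / ord(151) = 306 / 306 = 1.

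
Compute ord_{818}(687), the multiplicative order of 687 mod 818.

204

Since 687 ∈ (Z/818Z)^×, its order divides φ(818) = φ(2)·φ(409) = 1·408 = 408 = 2^3 · 3 · 17.
Divisors of 408: 1, 2, 3, 4, 6, 8, 12, 17, 24, 34, 51, 68, 102, 136, 204, 408.
Check 687^d mod 818 for each divisor in increasing order:
687^1 ≡ 687 (mod 818)
687^2 ≡ 801 (mod 818)
687^3 ≡ 591 (mod 818)
687^4 ≡ 289 (mod 818)
687^6 ≡ 813 (mod 818)
687^8 ≡ 85 (mod 818)
687^12 ≡ 25 (mod 818)
687^17 ≡ 769 (mod 818)
687^24 ≡ 625 (mod 818)
687^34 ≡ 765 (mod 818)
687^51 ≡ 143 (mod 818)
687^68 ≡ 355 (mod 818)
687^102 ≡ 817 (mod 818)
687^136 ≡ 53 (mod 818)
687^204 ≡ 1 (mod 818) ✓
So ord_818(687) = 204.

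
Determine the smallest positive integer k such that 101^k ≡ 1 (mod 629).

Since 101 ∈ (Z/629Z)^×, its order divides φ(629) = φ(17·37) = (17−1)·(37−1) = 16·36 = 576 = 2^6 · 3^2.
Divisors of 576: 1, 2, 3, 4, 6, 8, 9, 12, 16, 18, 24, 32, 36, 48, 64, 72, 96, 144, 192, 288, 576.
Test each divisor d:
101^1 ≡ 101
101^2 ≡ 137
101^3 ≡ 628
101^4 ≡ 528
101^6 ≡ 1
The smallest such exponent is 6, so the order of 101 is 6.

6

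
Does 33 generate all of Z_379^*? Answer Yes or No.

φ(379) = 379 − 1 = 378 = 2 · 3^3 · 7.
33 is a primitive root mod 379 iff 33^(φ(379)/q) ≢ 1 for every prime q | φ(379), i.e. q ∈ {2, 3, 7}.
33^189 ≡ 1 (mod 379)  [q = 2: ≡ 1 ✗]
33^126 ≡ 1 (mod 379)  [q = 3: ≡ 1 ✗]
33^54 ≡ 195 (mod 379)  [q = 7: ≢ 1 ✓]
The check at q = 2 fails, so 33 generates a proper subgroup.

No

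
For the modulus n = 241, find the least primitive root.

7

φ(241) = 241 − 1 = 240 = 2^4 · 3 · 5.
Test candidates g = 2, 3, … against the prime factors q ∈ {2, 3, 5} of φ(241): g is a generator iff g^(240/q) ≢ 1 for every such q.
g = 2: 2^120 ≡ 1 — hits 1, so not a primitive root.
g = 3: 3^120 ≡ 1 — hits 1, so not a primitive root.
g = 4: 4^120 ≡ 1 — hits 1, so not a primitive root.
g = 5: 5^120 ≡ 1 — hits 1, so not a primitive root.
g = 6: 6^120 ≡ 1 — hits 1, so not a primitive root.
g = 7: 7^120 ≡ 240; 7^80 ≡ 15; 7^48 ≡ 91 — none is 1, so 7 is a primitive root.
So 7 is the smallest generator of (Z/241Z)^×.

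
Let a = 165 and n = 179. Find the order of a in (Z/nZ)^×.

Since 165 ∈ (Z/179Z)^×, its order divides φ(179) = 179 − 1 = 178 = 2 · 89.
Divisors of 178: 1, 2, 89, 178.
Test each divisor d:
165^1 ≡ 165 (mod 179)
165^2 ≡ 17 (mod 179)
165^89 ≡ 178 (mod 179)
165^178 ≡ 1 (mod 179) ✓
Hence ord(165) = 178.

178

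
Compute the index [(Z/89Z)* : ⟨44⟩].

4

By Lagrange's theorem, ord_89(44) divides φ(89) = 89 − 1 = 88 = 2^3 · 11.
Divisors of 88: 1, 2, 4, 8, 11, 22, 44, 88.
Check 44^d mod 89 for each divisor in increasing order:
44^1 ≡ 44 (mod 89)
44^2 ≡ 67 (mod 89)
44^4 ≡ 39 (mod 89)
44^8 ≡ 8 (mod 89)
44^11 ≡ 88 (mod 89)
44^22 ≡ 1 (mod 89) ✓
The order of 44 is 22, so the subgroup it generates has 22 elements.
[(Z/89Z)^× : ⟨44⟩] = 88/22 = 4.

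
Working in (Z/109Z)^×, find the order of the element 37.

Since 37 ∈ (Z/109Z)^×, its order divides φ(109) = 109 − 1 = 108 = 2^2 · 3^3.
Divisors of 108: 1, 2, 3, 4, 6, 9, 12, 18, 27, 36, 54, 108.
Evaluate successive powers at the divisors of 108:
37^1 ≡ 37 (mod 109)
37^2 ≡ 61 (mod 109)
37^3 ≡ 77 (mod 109)
37^4 ≡ 15 (mod 109)
37^6 ≡ 43 (mod 109)
37^9 ≡ 41 (mod 109)
37^12 ≡ 105 (mod 109)
37^18 ≡ 46 (mod 109)
37^27 ≡ 33 (mod 109)
37^36 ≡ 45 (mod 109)
37^54 ≡ 108 (mod 109)
37^108 ≡ 1 (mod 109) ✓
Hence ord(37) = 108.

108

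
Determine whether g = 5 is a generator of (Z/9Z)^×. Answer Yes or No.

Yes

φ(9) = φ(3^2) = 3·(3−1) = 6 = 2 · 3.
Test 5^(6/q) mod 9 for each prime factor q of 6:
5^3 ≡ 8 (mod 9)  [q = 2: ≢ 1 ✓]
5^2 ≡ 7 (mod 9)  [q = 3: ≢ 1 ✓]
Every test exponent gives a nontrivial residue, hence 5 generates the full group.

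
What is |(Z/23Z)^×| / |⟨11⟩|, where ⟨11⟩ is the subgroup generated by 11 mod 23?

1

By Lagrange's theorem, ord_23(11) divides φ(23) = 23 − 1 = 22 = 2 · 11.
Divisors of 22: 1, 2, 11, 22.
Check 11^d mod 23 for each divisor in increasing order:
11^1 ≡ 11 (mod 23)
11^2 ≡ 6 (mod 23)
11^11 ≡ 22 (mod 23)
11^22 ≡ 1 (mod 23) ✓
The order of 11 is 22, so the subgroup it generates has 22 elements.
The index is φ(23) / ord(11) = 22 / 22 = 1.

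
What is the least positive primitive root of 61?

2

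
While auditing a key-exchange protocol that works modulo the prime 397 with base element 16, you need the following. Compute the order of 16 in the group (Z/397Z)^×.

ord(16) | φ(397) = 397 − 1 = 396 = 2^2 · 3^2 · 11.
Divisors of 396: 1, 2, 3, 4, 6, 9, 11, 12, 18, 22, 33, 36, 44, 66, 99, 132, 198, 396.
Check 16^d mod 397 for each divisor in increasing order:
16^1 ≡ 16 (mod 397)
16^2 ≡ 256 (mod 397)
16^3 ≡ 126 (mod 397)
16^4 ≡ 31 (mod 397)
16^6 ≡ 393 (mod 397)
16^9 ≡ 290 (mod 397)
16^11 ≡ 1 (mod 397) ✓
Therefore the multiplicative order of 16 modulo 397 is 11.

11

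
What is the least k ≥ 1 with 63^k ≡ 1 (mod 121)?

110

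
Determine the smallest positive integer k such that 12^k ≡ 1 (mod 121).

The order of 12 must divide φ(121) = φ(11^2) = 11·(11−1) = 110 = 2 · 5 · 11.
Divisors of 110: 1, 2, 5, 10, 11, 22, 55, 110.
Test each divisor d:
12^1 ≡ 12 (mod 121)
12^2 ≡ 23 (mod 121)
12^5 ≡ 56 (mod 121)
12^10 ≡ 111 (mod 121)
12^11 ≡ 1 (mod 121) ✓
Hence ord(12) = 11.

11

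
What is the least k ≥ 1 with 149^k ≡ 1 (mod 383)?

Since 149 ∈ (Z/383Z)^×, its order divides φ(383) = 383 − 1 = 382 = 2 · 191.
Divisors of 382: 1, 2, 191, 382.
Evaluate successive powers at the divisors of 382:
149^1 ≡ 149 (mod 383)
149^2 ≡ 370 (mod 383)
149^191 ≡ 1 (mod 383) ✓
The smallest such exponent is 191, so the order of 149 is 191.

191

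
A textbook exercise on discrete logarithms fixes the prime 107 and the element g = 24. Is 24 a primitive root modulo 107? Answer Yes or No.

φ(107) = 107 − 1 = 106 = 2 · 53.
Test 24^(106/q) mod 107 for each prime factor q of 106:
24^53 ≡ 106 (mod 107)  [q = 2: ≢ 1 ✓]
24^2 ≡ 41 (mod 107)  [q = 53: ≢ 1 ✓]
None equal 1, so ord_107(24) = 106: 24 is a primitive root.

Yes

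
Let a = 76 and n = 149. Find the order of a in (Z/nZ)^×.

By Lagrange's theorem, ord_149(76) divides φ(149) = 149 − 1 = 148 = 2^2 · 37.
Divisors of 148: 1, 2, 4, 37, 74, 148.
Evaluate successive powers at the divisors of 148:
76^1 ≡ 76 (mod 149)
76^2 ≡ 114 (mod 149)
76^4 ≡ 33 (mod 149)
76^37 ≡ 148 (mod 149)
76^74 ≡ 1 (mod 149) ✓
Hence ord(76) = 74.

74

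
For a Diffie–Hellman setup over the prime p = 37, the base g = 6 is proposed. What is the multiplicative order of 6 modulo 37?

4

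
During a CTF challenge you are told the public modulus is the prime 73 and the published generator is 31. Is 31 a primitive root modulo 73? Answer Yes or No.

φ(73) = 73 − 1 = 72 = 2^3 · 3^2.
Test 31^(72/q) mod 73 for each prime factor q of 72:
31^36 ≡ 72 (mod 73)  [q = 2: ≢ 1 ✓]
31^24 ≡ 64 (mod 73)  [q = 3: ≢ 1 ✓]
All checks pass, so 31 has order 72 and is a primitive root modulo 73.

Yes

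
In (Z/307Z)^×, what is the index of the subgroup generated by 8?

9

By Lagrange's theorem, ord_307(8) divides φ(307) = 307 − 1 = 306 = 2 · 3^2 · 17.
Divisors of 306: 1, 2, 3, 6, 9, 17, 18, 34, 51, 102, 153, 306.
Evaluate successive powers at the divisors of 306:
8^1 ≡ 8
8^2 ≡ 64
8^3 ≡ 205
8^6 ≡ 273
8^9 ≡ 91
8^17 ≡ 306
8^18 ≡ 299
8^34 ≡ 1
Thus |⟨8⟩| = ord(8) = 34.
Index = |(Z/307Z)^×| / |⟨8⟩| = 306 / 34 = 9.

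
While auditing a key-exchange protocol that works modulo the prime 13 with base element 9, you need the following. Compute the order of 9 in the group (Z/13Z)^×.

3

By Lagrange's theorem, ord_13(9) divides φ(13) = 13 − 1 = 12 = 2^2 · 3.
Divisors of 12: 1, 2, 3, 4, 6, 12.
Evaluate successive powers at the divisors of 12:
9^1 ≡ 9
9^2 ≡ 3
9^3 ≡ 1
The smallest such exponent is 3, so the order of 9 is 3.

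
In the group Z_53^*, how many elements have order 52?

24

φ(53) = 53 − 1 = 52 = 2^2 · 13.
Since (Z/53Z)^× is cyclic of order 52, the number of elements of order d is φ(d) when d | 52 and 0 otherwise.
52 = 2^2 · 13 divides 52, and φ(52) = 24.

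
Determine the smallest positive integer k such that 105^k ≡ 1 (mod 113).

28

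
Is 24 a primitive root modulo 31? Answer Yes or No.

Yes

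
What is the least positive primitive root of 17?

3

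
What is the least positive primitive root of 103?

φ(103) = 103 − 1 = 102 = 2 · 3 · 17.
g is a primitive root iff g^(102/q) ≢ 1 (mod 103) for each prime q ∈ {2, 3, 17}.
g = 2: 2^51 ≡ 1 — hits 1, so not a primitive root.
g = 3: 3^51 ≡ 102; 3^34 ≡ 1 — hits 1, so not a primitive root.
g = 4: 4^51 ≡ 1 — hits 1, so not a primitive root.
g = 5: 5^51 ≡ 102; 5^34 ≡ 56; 5^6 ≡ 72 — none is 1, so 5 is a primitive root.
Hence the least primitive root of 103 is 5.

5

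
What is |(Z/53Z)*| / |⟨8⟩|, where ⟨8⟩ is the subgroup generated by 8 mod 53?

1

ord(8) | φ(53) = 53 − 1 = 52 = 2^2 · 13.
Divisors of 52: 1, 2, 4, 13, 26, 52.
Compute 8^d (mod 53) for the divisors d until we hit 1:
8^1 ≡ 8 (mod 53)
8^2 ≡ 11 (mod 53)
8^4 ≡ 15 (mod 53)
8^13 ≡ 23 (mod 53)
8^26 ≡ 52 (mod 53)
8^52 ≡ 1 (mod 53) ✓
Thus |⟨8⟩| = ord(8) = 52.
[(Z/53Z)^× : ⟨8⟩] = 52/52 = 1.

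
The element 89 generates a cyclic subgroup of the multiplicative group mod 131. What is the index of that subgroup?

26

By Lagrange's theorem, ord_131(89) divides φ(131) = 131 − 1 = 130 = 2 · 5 · 13.
Divisors of 130: 1, 2, 5, 10, 13, 26, 65, 130.
Test each divisor d:
89^1 ≡ 89 (mod 131)
89^2 ≡ 61 (mod 131)
89^5 ≡ 1 (mod 131) ✓
So ord_131(89) = 5, hence |⟨89⟩| = 5.
[(Z/131Z)^× : ⟨89⟩] = 130/5 = 26.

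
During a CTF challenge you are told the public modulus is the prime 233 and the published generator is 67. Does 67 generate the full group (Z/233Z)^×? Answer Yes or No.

φ(233) = 233 − 1 = 232 = 2^3 · 29.
Test 67^(232/q) mod 233 for each prime factor q of 232:
67^116 ≡ 232 (mod 233)  [q = 2: ≢ 1 ✓]
67^8 ≡ 175 (mod 233)  [q = 29: ≢ 1 ✓]
None equal 1, so ord_233(67) = 232: 67 is a primitive root.

Yes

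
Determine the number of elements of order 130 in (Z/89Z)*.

0

φ(89) = 89 − 1 = 88 = 2^3 · 11.
(Z/89Z)^× is cyclic (|G| = 88); a cyclic group of order m has exactly φ(d) elements of each order d | m, and none otherwise.
130 does not divide 88, so no element of (Z/89Z)^× has order 130.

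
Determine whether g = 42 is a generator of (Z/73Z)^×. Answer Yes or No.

Yes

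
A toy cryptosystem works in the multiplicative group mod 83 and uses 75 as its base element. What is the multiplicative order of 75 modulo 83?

41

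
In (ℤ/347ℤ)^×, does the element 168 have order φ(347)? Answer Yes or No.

No

φ(347) = 347 − 1 = 346 = 2 · 173.
An element g generates (Z/347Z)^× iff g^(346/q) ≢ 1 (mod 347) for each prime q ∈ {2, 173}.
168^173 ≡ 1 (mod 347)  [q = 2: ≡ 1 ✗]
168^2 ≡ 117 (mod 347)  [q = 173: ≢ 1 ✓]
The check at q = 2 fails, so 168 generates a proper subgroup.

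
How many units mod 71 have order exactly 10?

4

φ(71) = 71 − 1 = 70 = 2 · 5 · 7.
In a cyclic group of order 70, there are φ(d) elements of order d for each divisor d of 70, and zero for non-divisors.
10 = 2 · 5 divides 70, and φ(10) = 4.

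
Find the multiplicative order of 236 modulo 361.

The order of 236 must divide φ(361) = φ(19^2) = 19·(19−1) = 342 = 2 · 3^2 · 19.
Divisors of 342: 1, 2, 3, 6, 9, 18, 19, 38, 57, 114, 171, 342.
Compute 236^d (mod 361) for the divisors d until we hit 1:
236^1 ≡ 236 (mod 361)
236^2 ≡ 102 (mod 361)
236^3 ≡ 246 (mod 361)
236^6 ≡ 229 (mod 361)
236^9 ≡ 18 (mod 361)
236^18 ≡ 324 (mod 361)
236^19 ≡ 293 (mod 361)
236^38 ≡ 292 (mod 361)
236^57 ≡ 360 (mod 361)
236^114 ≡ 1 (mod 361) ✓
So ord_361(236) = 114.

114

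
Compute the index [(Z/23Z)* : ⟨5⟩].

1

By Lagrange's theorem, ord_23(5) divides φ(23) = 23 − 1 = 22 = 2 · 11.
Divisors of 22: 1, 2, 11, 22.
Check 5^d mod 23 for each divisor in increasing order:
5^1 ≡ 5 (mod 23)
5^2 ≡ 2 (mod 23)
5^11 ≡ 22 (mod 23)
5^22 ≡ 1 (mod 23) ✓
Thus |⟨5⟩| = ord(5) = 22.
[(Z/23Z)^× : ⟨5⟩] = 22/22 = 1.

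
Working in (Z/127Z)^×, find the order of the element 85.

By Lagrange's theorem, ord_127(85) divides φ(127) = 127 − 1 = 126 = 2 · 3^2 · 7.
Divisors of 126: 1, 2, 3, 6, 7, 9, 14, 18, 21, 42, 63, 126.
Check 85^d mod 127 for each divisor in increasing order:
85^1 ≡ 85 (mod 127)
85^2 ≡ 113 (mod 127)
85^3 ≡ 80 (mod 127)
85^6 ≡ 50 (mod 127)
85^7 ≡ 59 (mod 127)
85^9 ≡ 63 (mod 127)
85^14 ≡ 52 (mod 127)
85^18 ≡ 32 (mod 127)
85^21 ≡ 20 (mod 127)
85^42 ≡ 19 (mod 127)
85^63 ≡ 126 (mod 127)
85^126 ≡ 1 (mod 127) ✓
The smallest such exponent is 126, so the order of 85 is 126.

126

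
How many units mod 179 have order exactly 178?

88

φ(179) = 179 − 1 = 178 = 2 · 89.
In a cyclic group of order 178, there are φ(d) elements of order d for each divisor d of 178, and zero for non-divisors.
178 = 2 · 89 divides 178, and φ(178) = 88.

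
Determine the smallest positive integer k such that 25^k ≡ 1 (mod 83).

41

By Lagrange's theorem, ord_83(25) divides φ(83) = 83 − 1 = 82 = 2 · 41.
Divisors of 82: 1, 2, 41, 82.
Test each divisor d:
25^1 ≡ 25
25^2 ≡ 44
25^41 ≡ 1
The smallest such exponent is 41, so the order of 25 is 41.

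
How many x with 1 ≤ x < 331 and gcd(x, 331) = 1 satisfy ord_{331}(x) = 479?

φ(331) = 331 − 1 = 330 = 2 · 3 · 5 · 11.
In a cyclic group of order 330, there are φ(d) elements of order d for each divisor d of 330, and zero for non-divisors.
479 does not divide 330, so no element of (Z/331Z)^× has order 479.

0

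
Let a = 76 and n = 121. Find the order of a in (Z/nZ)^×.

22

ord(76) | φ(121) = φ(11^2) = 11·(11−1) = 110 = 2 · 5 · 11.
Divisors of 110: 1, 2, 5, 10, 11, 22, 55, 110.
Test each divisor d:
76^1 ≡ 76
76^2 ≡ 89
76^5 ≡ 21
76^10 ≡ 78
76^11 ≡ 120
76^22 ≡ 1
The smallest such exponent is 22, so the order of 76 is 22.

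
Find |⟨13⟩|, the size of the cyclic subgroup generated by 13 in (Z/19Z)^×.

18

Since 13 ∈ (Z/19Z)^×, its order divides φ(19) = 19 − 1 = 18 = 2 · 3^2.
Divisors of 18: 1, 2, 3, 6, 9, 18.
Test each divisor d:
13^1 ≡ 13 (mod 19)
13^2 ≡ 17 (mod 19)
13^3 ≡ 12 (mod 19)
13^6 ≡ 11 (mod 19)
13^9 ≡ 18 (mod 19)
13^18 ≡ 1 (mod 19) ✓
Therefore the multiplicative order of 13 modulo 19 is 18.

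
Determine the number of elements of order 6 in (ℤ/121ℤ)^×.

0

φ(121) = φ(11^2) = 11·(11−1) = 110 = 2 · 5 · 11.
Since (Z/121Z)^× is cyclic of order 110, the number of elements of order d is φ(d) when d | 110 and 0 otherwise.
6 does not divide 110, so no element of (Z/121Z)^× has order 6.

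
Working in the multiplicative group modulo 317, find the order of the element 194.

The order of 194 must divide φ(317) = 317 − 1 = 316 = 2^2 · 79.
Divisors of 316: 1, 2, 4, 79, 158, 316.
Test each divisor d:
194^1 ≡ 194 (mod 317)
194^2 ≡ 230 (mod 317)
194^4 ≡ 278 (mod 317)
194^79 ≡ 1 (mod 317) ✓
So ord_317(194) = 79.

79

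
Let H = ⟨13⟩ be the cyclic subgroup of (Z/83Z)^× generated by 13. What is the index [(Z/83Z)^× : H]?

1

ord(13) | φ(83) = 83 − 1 = 82 = 2 · 41.
Divisors of 82: 1, 2, 41, 82.
Check 13^d mod 83 for each divisor in increasing order:
13^1 ≡ 13 (mod 83)
13^2 ≡ 3 (mod 83)
13^41 ≡ 82 (mod 83)
13^82 ≡ 1 (mod 83) ✓
Thus |⟨13⟩| = ord(13) = 82.
Index = |(Z/83Z)^×| / |⟨13⟩| = 82 / 82 = 1.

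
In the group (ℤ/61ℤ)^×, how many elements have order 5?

4

φ(61) = 61 − 1 = 60 = 2^2 · 3 · 5.
Since (Z/61Z)^× is cyclic of order 60, the number of elements of order d is φ(d) when d | 60 and 0 otherwise.
5 | 60, and φ(5) = 5 − 1 = 4.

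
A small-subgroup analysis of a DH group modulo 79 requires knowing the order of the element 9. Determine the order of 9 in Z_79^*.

ord(9) | φ(79) = 79 − 1 = 78 = 2 · 3 · 13.
Divisors of 78: 1, 2, 3, 6, 13, 26, 39, 78.
Test each divisor d:
9^1 ≡ 9 (mod 79)
9^2 ≡ 2 (mod 79)
9^3 ≡ 18 (mod 79)
9^6 ≡ 8 (mod 79)
9^13 ≡ 23 (mod 79)
9^26 ≡ 55 (mod 79)
9^39 ≡ 1 (mod 79) ✓
Hence ord(9) = 39.

39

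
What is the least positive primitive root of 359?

7

φ(359) = 359 − 1 = 358 = 2 · 179.
g is a primitive root iff g^(358/q) ≢ 1 (mod 359) for each prime q ∈ {2, 179}.
g = 2: 2^179 ≡ 1 — hits 1, so not a primitive root.
g = 3: 3^179 ≡ 1 — hits 1, so not a primitive root.
g = 4: 4^179 ≡ 1 — hits 1, so not a primitive root.
g = 5: 5^179 ≡ 1 — hits 1, so not a primitive root.
g = 6: 6^179 ≡ 1 — hits 1, so not a primitive root.
g = 7: 7^179 ≡ 358; 7^2 ≡ 49 — none is 1, so 7 is a primitive root.
So 7 is the smallest generator of (Z/359Z)^×.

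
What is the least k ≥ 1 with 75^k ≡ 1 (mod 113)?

112

By Lagrange's theorem, ord_113(75) divides φ(113) = 113 − 1 = 112 = 2^4 · 7.
Divisors of 112: 1, 2, 4, 7, 8, 14, 16, 28, 56, 112.
Evaluate successive powers at the divisors of 112:
75^1 ≡ 75 (mod 113)
75^2 ≡ 88 (mod 113)
75^4 ≡ 60 (mod 113)
75^7 ≡ 48 (mod 113)
75^8 ≡ 97 (mod 113)
75^14 ≡ 44 (mod 113)
75^16 ≡ 30 (mod 113)
75^28 ≡ 15 (mod 113)
75^56 ≡ 112 (mod 113)
75^112 ≡ 1 (mod 113) ✓
Hence ord(75) = 112.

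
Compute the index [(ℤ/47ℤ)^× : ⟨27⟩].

2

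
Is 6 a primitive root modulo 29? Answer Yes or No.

φ(29) = 29 − 1 = 28 = 2^2 · 7.
An element g generates (Z/29Z)^× iff g^(28/q) ≢ 1 (mod 29) for each prime q ∈ {2, 7}.
6^14 ≡ 1 (mod 29)  [q = 2: ≡ 1 ✗]
6^4 ≡ 20 (mod 29)  [q = 7: ≢ 1 ✓]
6^14 ≡ 1 shows ord(6) | 14, strictly less than φ(29); not a primitive root.

No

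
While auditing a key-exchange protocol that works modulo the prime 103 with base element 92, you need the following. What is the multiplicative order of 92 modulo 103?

ord(92) | φ(103) = 103 − 1 = 102 = 2 · 3 · 17.
Divisors of 102: 1, 2, 3, 6, 17, 34, 51, 102.
Compute 92^d (mod 103) for the divisors d until we hit 1:
92^1 ≡ 92 (mod 103)
92^2 ≡ 18 (mod 103)
92^3 ≡ 8 (mod 103)
92^6 ≡ 64 (mod 103)
92^17 ≡ 46 (mod 103)
92^34 ≡ 56 (mod 103)
92^51 ≡ 1 (mod 103) ✓
The smallest such exponent is 51, so the order of 92 is 51.

51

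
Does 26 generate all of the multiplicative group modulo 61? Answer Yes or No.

Yes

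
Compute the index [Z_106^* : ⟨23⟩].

13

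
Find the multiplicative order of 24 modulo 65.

ord(24) | φ(65) = φ(5·13) = (5−1)·(13−1) = 4·12 = 48 = 2^4 · 3.
Divisors of 48: 1, 2, 3, 4, 6, 8, 12, 16, 24, 48.
Evaluate successive powers at the divisors of 48:
24^1 ≡ 24 (mod 65)
24^2 ≡ 56 (mod 65)
24^3 ≡ 44 (mod 65)
24^4 ≡ 16 (mod 65)
24^6 ≡ 51 (mod 65)
24^8 ≡ 61 (mod 65)
24^12 ≡ 1 (mod 65) ✓
Therefore the multiplicative order of 24 modulo 65 is 12.

12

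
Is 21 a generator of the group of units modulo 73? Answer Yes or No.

φ(73) = 73 − 1 = 72 = 2^3 · 3^2.
It suffices to check that the order of 21 is not a proper divisor of 72: compute 21^(72/q) for q ∈ {2, 3}.
21^36 ≡ 72 (mod 73)  [q = 2: ≢ 1 ✓]
21^24 ≡ 1 (mod 73)  [q = 3: ≡ 1 ✗]
The check at q = 3 fails, so 21 generates a proper subgroup.

No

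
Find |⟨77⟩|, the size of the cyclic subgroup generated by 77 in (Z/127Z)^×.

42

The order of 77 must divide φ(127) = 127 − 1 = 126 = 2 · 3^2 · 7.
Divisors of 126: 1, 2, 3, 6, 7, 9, 14, 18, 21, 42, 63, 126.
Check 77^d mod 127 for each divisor in increasing order:
77^1 ≡ 77
77^2 ≡ 87
77^3 ≡ 95
77^6 ≡ 8
77^7 ≡ 108
77^9 ≡ 125
77^14 ≡ 107
77^18 ≡ 4
77^21 ≡ 126
77^42 ≡ 1
Therefore the multiplicative order of 77 modulo 127 is 42.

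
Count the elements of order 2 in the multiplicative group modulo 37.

1

φ(37) = 37 − 1 = 36 = 2^2 · 3^2.
In a cyclic group of order 36, there are φ(d) elements of order d for each divisor d of 36, and zero for non-divisors.
2 | 36, and φ(2) = 2 − 1 = 1.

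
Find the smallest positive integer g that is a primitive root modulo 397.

φ(397) = 397 − 1 = 396 = 2^2 · 3^2 · 11.
Test candidates g = 2, 3, … against the prime factors q ∈ {2, 3, 11} of φ(397): g is a generator iff g^(396/q) ≢ 1 for every such q.
g = 2: 2^198 ≡ 396; 2^132 ≡ 1 — hits 1, so not a primitive root.
g = 3: 3^198 ≡ 1 — hits 1, so not a primitive root.
g = 4: 4^198 ≡ 1 — hits 1, so not a primitive root.
g = 5: 5^198 ≡ 396; 5^132 ≡ 362; 5^36 ≡ 290 — none is 1, so 5 is a primitive root.
The smallest primitive root modulo 397 is 5.

5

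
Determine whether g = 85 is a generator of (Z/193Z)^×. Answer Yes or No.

No

φ(193) = 193 − 1 = 192 = 2^6 · 3.
An element g generates (Z/193Z)^× iff g^(192/q) ≢ 1 (mod 193) for each prime q ∈ {2, 3}.
85^96 ≡ 1 (mod 193)  [q = 2: ≡ 1 ✗]
85^64 ≡ 108 (mod 193)  [q = 3: ≢ 1 ✓]
Since 85^96 ≡ 1, the order of 85 divides 96 < 192, so 85 is not a primitive root.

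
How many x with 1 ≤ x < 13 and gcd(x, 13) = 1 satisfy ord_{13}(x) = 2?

1

φ(13) = 13 − 1 = 12 = 2^2 · 3.
Since (Z/13Z)^× is cyclic of order 12, the number of elements of order d is φ(d) when d | 12 and 0 otherwise.
2 | 12, and φ(2) = 2 − 1 = 1.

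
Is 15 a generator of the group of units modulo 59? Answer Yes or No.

No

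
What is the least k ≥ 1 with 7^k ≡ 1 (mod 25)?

4

The order of 7 must divide φ(25) = φ(5^2) = 5·(5−1) = 20 = 2^2 · 5.
Divisors of 20: 1, 2, 4, 5, 10, 20.
Compute 7^d (mod 25) for the divisors d until we hit 1:
7^1 ≡ 7 (mod 25)
7^2 ≡ 24 (mod 25)
7^4 ≡ 1 (mod 25) ✓
Therefore the multiplicative order of 7 modulo 25 is 4.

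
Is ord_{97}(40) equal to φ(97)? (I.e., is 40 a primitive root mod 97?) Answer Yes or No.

Yes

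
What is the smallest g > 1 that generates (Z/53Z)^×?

φ(53) = 53 − 1 = 52 = 2^2 · 13.
g is a primitive root iff g^(52/q) ≢ 1 (mod 53) for each prime q ∈ {2, 13}.
g = 2: 2^26 ≡ 52; 2^4 ≡ 16 — none is 1, so 2 is a primitive root.
The smallest primitive root modulo 53 is 2.

2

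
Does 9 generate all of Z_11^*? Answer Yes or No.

No

φ(11) = 11 − 1 = 10 = 2 · 5.
It suffices to check that the order of 9 is not a proper divisor of 10: compute 9^(10/q) for q ∈ {2, 5}.
9^5 ≡ 1 (mod 11)  [q = 2: ≡ 1 ✗]
9^2 ≡ 4 (mod 11)  [q = 5: ≢ 1 ✓]
9^5 ≡ 1 shows ord(9) | 5, strictly less than φ(11); not a primitive root.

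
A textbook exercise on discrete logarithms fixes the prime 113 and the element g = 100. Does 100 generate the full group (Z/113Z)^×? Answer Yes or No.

No

φ(113) = 113 − 1 = 112 = 2^4 · 7.
100 is a primitive root mod 113 iff 100^(φ(113)/q) ≢ 1 for every prime q | φ(113), i.e. q ∈ {2, 7}.
100^56 ≡ 1 (mod 113)  [q = 2: ≡ 1 ✗]
100^16 ≡ 49 (mod 113)  [q = 7: ≢ 1 ✓]
100^56 ≡ 1 shows ord(100) | 56, strictly less than φ(113); not a primitive root.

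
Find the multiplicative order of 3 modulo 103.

Since 3 ∈ (Z/103Z)^×, its order divides φ(103) = 103 − 1 = 102 = 2 · 3 · 17.
Divisors of 102: 1, 2, 3, 6, 17, 34, 51, 102.
Check 3^d mod 103 for each divisor in increasing order:
3^1 ≡ 3
3^2 ≡ 9
3^3 ≡ 27
3^6 ≡ 8
3^17 ≡ 102
3^34 ≡ 1
Therefore the multiplicative order of 3 modulo 103 is 34.

34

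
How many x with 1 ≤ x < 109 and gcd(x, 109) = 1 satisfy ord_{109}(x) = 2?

1

φ(109) = 109 − 1 = 108 = 2^2 · 3^3.
(Z/109Z)^× is cyclic (|G| = 108); a cyclic group of order m has exactly φ(d) elements of each order d | m, and none otherwise.
2 | 108, and φ(2) = 2 − 1 = 1.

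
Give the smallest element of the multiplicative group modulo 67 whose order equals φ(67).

2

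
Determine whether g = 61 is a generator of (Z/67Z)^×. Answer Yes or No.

Yes

φ(67) = 67 − 1 = 66 = 2 · 3 · 11.
It suffices to check that the order of 61 is not a proper divisor of 66: compute 61^(66/q) for q ∈ {2, 3, 11}.
61^33 ≡ 66 (mod 67)  [q = 2: ≢ 1 ✓]
61^22 ≡ 37 (mod 67)  [q = 3: ≢ 1 ✓]
61^6 ≡ 24 (mod 67)  [q = 11: ≢ 1 ✓]
All checks pass, so 61 has order 66 and is a primitive root modulo 67.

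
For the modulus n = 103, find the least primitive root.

φ(103) = 103 − 1 = 102 = 2 · 3 · 17.
g is a primitive root iff g^(102/q) ≢ 1 (mod 103) for each prime q ∈ {2, 3, 17}.
g = 2: 2^51 ≡ 1 — hits 1, so not a primitive root.
g = 3: 3^51 ≡ 102; 3^34 ≡ 1 — hits 1, so not a primitive root.
g = 4: 4^51 ≡ 1 — hits 1, so not a primitive root.
g = 5: 5^51 ≡ 102; 5^34 ≡ 56; 5^6 ≡ 72 — none is 1, so 5 is a primitive root.
The smallest primitive root modulo 103 is 5.

5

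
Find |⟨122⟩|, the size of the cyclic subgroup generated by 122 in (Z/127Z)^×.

By Lagrange's theorem, ord_127(122) divides φ(127) = 127 − 1 = 126 = 2 · 3^2 · 7.
Divisors of 126: 1, 2, 3, 6, 7, 9, 14, 18, 21, 42, 63, 126.
Check 122^d mod 127 for each divisor in increasing order:
122^1 ≡ 122 (mod 127)
122^2 ≡ 25 (mod 127)
122^3 ≡ 2 (mod 127)
122^6 ≡ 4 (mod 127)
122^7 ≡ 107 (mod 127)
122^9 ≡ 8 (mod 127)
122^14 ≡ 19 (mod 127)
122^18 ≡ 64 (mod 127)
122^21 ≡ 1 (mod 127) ✓
The smallest such exponent is 21, so the order of 122 is 21.

21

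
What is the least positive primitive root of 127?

3

φ(127) = 127 − 1 = 126 = 2 · 3^2 · 7.
Test candidates g = 2, 3, … against the prime factors q ∈ {2, 3, 7} of φ(127): g is a generator iff g^(126/q) ≢ 1 for every such q.
g = 2: 2^63 ≡ 1 — hits 1, so not a primitive root.
g = 3: 3^63 ≡ 126; 3^42 ≡ 107; 3^18 ≡ 4 — none is 1, so 3 is a primitive root.
The smallest primitive root modulo 127 is 3.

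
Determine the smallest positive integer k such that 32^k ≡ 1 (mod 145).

By Lagrange's theorem, ord_145(32) divides φ(145) = φ(5·29) = (5−1)·(29−1) = 4·28 = 112 = 2^4 · 7.
Divisors of 112: 1, 2, 4, 7, 8, 14, 16, 28, 56, 112.
Check 32^d mod 145 for each divisor in increasing order:
32^1 ≡ 32 (mod 145)
32^2 ≡ 9 (mod 145)
32^4 ≡ 81 (mod 145)
32^7 ≡ 128 (mod 145)
32^8 ≡ 36 (mod 145)
32^14 ≡ 144 (mod 145)
32^16 ≡ 136 (mod 145)
32^28 ≡ 1 (mod 145) ✓
Hence ord(32) = 28.

28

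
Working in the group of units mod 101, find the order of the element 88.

Since 88 ∈ (Z/101Z)^×, its order divides φ(101) = 101 − 1 = 100 = 2^2 · 5^2.
Divisors of 100: 1, 2, 4, 5, 10, 20, 25, 50, 100.
Compute 88^d (mod 101) for the divisors d until we hit 1:
88^1 ≡ 88 (mod 101)
88^2 ≡ 68 (mod 101)
88^4 ≡ 79 (mod 101)
88^5 ≡ 84 (mod 101)
88^10 ≡ 87 (mod 101)
88^20 ≡ 95 (mod 101)
88^25 ≡ 1 (mod 101) ✓
The smallest such exponent is 25, so the order of 88 is 25.

25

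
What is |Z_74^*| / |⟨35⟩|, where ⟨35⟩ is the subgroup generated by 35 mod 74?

1

ord(35) | φ(74) = φ(2)·φ(37) = 1·36 = 36 = 2^2 · 3^2.
Divisors of 36: 1, 2, 3, 4, 6, 9, 12, 18, 36.
Check 35^d mod 74 for each divisor in increasing order:
35^1 ≡ 35 (mod 74)
35^2 ≡ 41 (mod 74)
35^3 ≡ 29 (mod 74)
35^4 ≡ 53 (mod 74)
35^6 ≡ 27 (mod 74)
35^9 ≡ 43 (mod 74)
35^12 ≡ 63 (mod 74)
35^18 ≡ 73 (mod 74)
35^36 ≡ 1 (mod 74) ✓
So ord_74(35) = 36, hence |⟨35⟩| = 36.
The index is φ(74) / ord(35) = 36 / 36 = 1.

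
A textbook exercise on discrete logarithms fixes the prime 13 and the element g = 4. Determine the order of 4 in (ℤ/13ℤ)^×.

6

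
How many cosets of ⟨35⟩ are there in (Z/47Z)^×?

1

By Lagrange's theorem, ord_47(35) divides φ(47) = 47 − 1 = 46 = 2 · 23.
Divisors of 46: 1, 2, 23, 46.
Evaluate successive powers at the divisors of 46:
35^1 ≡ 35
35^2 ≡ 3
35^23 ≡ 46
35^46 ≡ 1
Thus |⟨35⟩| = ord(35) = 46.
[(Z/47Z)^× : ⟨35⟩] = 46/46 = 1.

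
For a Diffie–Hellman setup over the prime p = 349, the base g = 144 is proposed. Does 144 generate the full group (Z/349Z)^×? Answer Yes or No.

No

φ(349) = 349 − 1 = 348 = 2^2 · 3 · 29.
An element g generates (Z/349Z)^× iff g^(348/q) ≢ 1 (mod 349) for each prime q ∈ {2, 3, 29}.
144^174 ≡ 1 (mod 349)  [q = 2: ≡ 1 ✗]
144^116 ≡ 122 (mod 349)  [q = 3: ≢ 1 ✓]
144^12 ≡ 234 (mod 349)  [q = 29: ≢ 1 ✓]
Since 144^174 ≡ 1, the order of 144 divides 174 < 348, so 144 is not a primitive root.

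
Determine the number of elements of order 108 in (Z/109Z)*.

36

φ(109) = 109 − 1 = 108 = 2^2 · 3^3.
Since (Z/109Z)^× is cyclic of order 108, the number of elements of order d is φ(d) when d | 108 and 0 otherwise.
108 = 2^2 · 3^3 divides 108, and φ(108) = 36.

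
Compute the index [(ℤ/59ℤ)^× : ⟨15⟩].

2

Since 15 ∈ (Z/59Z)^×, its order divides φ(59) = 59 − 1 = 58 = 2 · 29.
Divisors of 58: 1, 2, 29, 58.
Test each divisor d:
15^1 ≡ 15
15^2 ≡ 48
15^29 ≡ 1
Thus |⟨15⟩| = ord(15) = 29.
[(Z/59Z)^× : ⟨15⟩] = 58/29 = 2.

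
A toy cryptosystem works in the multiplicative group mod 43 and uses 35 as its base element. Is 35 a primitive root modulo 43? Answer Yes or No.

No

φ(43) = 43 − 1 = 42 = 2 · 3 · 7.
35 is a primitive root mod 43 iff 35^(φ(43)/q) ≢ 1 for every prime q | φ(43), i.e. q ∈ {2, 3, 7}.
35^21 ≡ 1 (mod 43)  [q = 2: ≡ 1 ✗]
35^14 ≡ 1 (mod 43)  [q = 3: ≡ 1 ✗]
35^6 ≡ 16 (mod 43)  [q = 7: ≢ 1 ✓]
35^21 ≡ 1 shows ord(35) | 21, strictly less than φ(43); not a primitive root.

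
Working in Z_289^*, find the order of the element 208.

68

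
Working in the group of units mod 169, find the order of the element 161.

ord(161) | φ(169) = φ(13^2) = 13·(13−1) = 156 = 2^2 · 3 · 13.
Divisors of 156: 1, 2, 3, 4, 6, 12, 13, 26, 39, 52, 78, 156.
Compute 161^d (mod 169) for the divisors d until we hit 1:
161^1 ≡ 161 (mod 169)
161^2 ≡ 64 (mod 169)
161^3 ≡ 164 (mod 169)
161^4 ≡ 40 (mod 169)
161^6 ≡ 25 (mod 169)
161^12 ≡ 118 (mod 169)
161^13 ≡ 70 (mod 169)
161^26 ≡ 168 (mod 169)
161^39 ≡ 99 (mod 169)
161^52 ≡ 1 (mod 169) ✓
The smallest such exponent is 52, so the order of 161 is 52.

52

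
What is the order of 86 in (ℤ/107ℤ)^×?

53

Since 86 ∈ (Z/107Z)^×, its order divides φ(107) = 107 − 1 = 106 = 2 · 53.
Divisors of 106: 1, 2, 53, 106.
Compute 86^d (mod 107) for the divisors d until we hit 1:
86^1 ≡ 86
86^2 ≡ 13
86^53 ≡ 1
Therefore the multiplicative order of 86 modulo 107 is 53.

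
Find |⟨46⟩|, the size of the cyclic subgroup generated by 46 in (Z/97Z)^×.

32

Since 46 ∈ (Z/97Z)^×, its order divides φ(97) = 97 − 1 = 96 = 2^5 · 3.
Divisors of 96: 1, 2, 3, 4, 6, 8, 12, 16, 24, 32, 48, 96.
Evaluate successive powers at the divisors of 96:
46^1 ≡ 46 (mod 97)
46^2 ≡ 79 (mod 97)
46^3 ≡ 45 (mod 97)
46^4 ≡ 33 (mod 97)
46^6 ≡ 85 (mod 97)
46^8 ≡ 22 (mod 97)
46^12 ≡ 47 (mod 97)
46^16 ≡ 96 (mod 97)
46^24 ≡ 75 (mod 97)
46^32 ≡ 1 (mod 97) ✓
Therefore the multiplicative order of 46 modulo 97 is 32.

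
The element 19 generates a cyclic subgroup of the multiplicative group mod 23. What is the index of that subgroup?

1

ord(19) | φ(23) = 23 − 1 = 22 = 2 · 11.
Divisors of 22: 1, 2, 11, 22.
Evaluate successive powers at the divisors of 22:
19^1 ≡ 19
19^2 ≡ 16
19^11 ≡ 22
19^22 ≡ 1
The order of 19 is 22, so the subgroup it generates has 22 elements.
The index is φ(23) / ord(19) = 22 / 22 = 1.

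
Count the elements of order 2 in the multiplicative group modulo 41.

φ(41) = 41 − 1 = 40 = 2^3 · 5.
In a cyclic group of order 40, there are φ(d) elements of order d for each divisor d of 40, and zero for non-divisors.
2 | 40, and φ(2) = 2 − 1 = 1.

1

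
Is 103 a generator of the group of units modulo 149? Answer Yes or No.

No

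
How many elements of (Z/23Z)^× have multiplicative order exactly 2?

1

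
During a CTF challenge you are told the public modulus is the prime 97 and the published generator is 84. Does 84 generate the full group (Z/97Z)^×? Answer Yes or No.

Yes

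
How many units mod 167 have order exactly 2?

1

φ(167) = 167 − 1 = 166 = 2 · 83.
Since (Z/167Z)^× is cyclic of order 166, the number of elements of order d is φ(d) when d | 166 and 0 otherwise.
2 | 166, and φ(2) = 2 − 1 = 1.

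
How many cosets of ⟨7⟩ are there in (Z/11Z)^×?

The order of 7 must divide φ(11) = 11 − 1 = 10 = 2 · 5.
Divisors of 10: 1, 2, 5, 10.
Test each divisor d:
7^1 ≡ 7
7^2 ≡ 5
7^5 ≡ 10
7^10 ≡ 1
The order of 7 is 10, so the subgroup it generates has 10 elements.
Index = |(Z/11Z)^×| / |⟨7⟩| = 10 / 10 = 1.

1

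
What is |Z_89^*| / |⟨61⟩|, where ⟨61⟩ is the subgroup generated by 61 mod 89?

ord(61) | φ(89) = 89 − 1 = 88 = 2^3 · 11.
Divisors of 88: 1, 2, 4, 8, 11, 22, 44, 88.
Check 61^d mod 89 for each divisor in increasing order:
61^1 ≡ 61 (mod 89)
61^2 ≡ 72 (mod 89)
61^4 ≡ 22 (mod 89)
61^8 ≡ 39 (mod 89)
61^11 ≡ 52 (mod 89)
61^22 ≡ 34 (mod 89)
61^44 ≡ 88 (mod 89)
61^88 ≡ 1 (mod 89) ✓
Thus |⟨61⟩| = ord(61) = 88.
Index = |(Z/89Z)^×| / |⟨61⟩| = 88 / 88 = 1.

1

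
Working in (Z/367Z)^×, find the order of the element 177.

122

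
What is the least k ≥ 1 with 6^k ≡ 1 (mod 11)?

10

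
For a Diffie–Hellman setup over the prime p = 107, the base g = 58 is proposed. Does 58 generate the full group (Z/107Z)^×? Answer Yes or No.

Yes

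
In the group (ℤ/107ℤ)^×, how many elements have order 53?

52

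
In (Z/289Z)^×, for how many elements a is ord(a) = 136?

64

φ(289) = φ(17^2) = 17·(17−1) = 272 = 2^4 · 17.
Since (Z/289Z)^× is cyclic of order 272, the number of elements of order d is φ(d) when d | 272 and 0 otherwise.
136 = 2^3 · 17 divides 272, and φ(136) = 64.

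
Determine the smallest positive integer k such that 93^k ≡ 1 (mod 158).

26

By Lagrange's theorem, ord_158(93) divides φ(158) = φ(2)·φ(79) = 1·78 = 78 = 2 · 3 · 13.
Divisors of 78: 1, 2, 3, 6, 13, 26, 39, 78.
Evaluate successive powers at the divisors of 78:
93^1 ≡ 93
93^2 ≡ 117
93^3 ≡ 137
93^6 ≡ 125
93^13 ≡ 157
93^26 ≡ 1
So ord_158(93) = 26.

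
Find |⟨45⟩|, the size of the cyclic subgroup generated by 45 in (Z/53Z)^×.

ord(45) | φ(53) = 53 − 1 = 52 = 2^2 · 13.
Divisors of 52: 1, 2, 4, 13, 26, 52.
Compute 45^d (mod 53) for the divisors d until we hit 1:
45^1 ≡ 45
45^2 ≡ 11
45^4 ≡ 15
45^13 ≡ 30
45^26 ≡ 52
45^52 ≡ 1
Hence ord(45) = 52.

52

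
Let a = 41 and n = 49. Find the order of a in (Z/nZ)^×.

ord(41) | φ(49) = φ(7^2) = 7·(7−1) = 42 = 2 · 3 · 7.
Divisors of 42: 1, 2, 3, 6, 7, 14, 21, 42.
Compute 41^d (mod 49) for the divisors d until we hit 1:
41^1 ≡ 41 (mod 49)
41^2 ≡ 15 (mod 49)
41^3 ≡ 27 (mod 49)
41^6 ≡ 43 (mod 49)
41^7 ≡ 48 (mod 49)
41^14 ≡ 1 (mod 49) ✓
The smallest such exponent is 14, so the order of 41 is 14.

14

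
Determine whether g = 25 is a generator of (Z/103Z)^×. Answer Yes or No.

No

φ(103) = 103 − 1 = 102 = 2 · 3 · 17.
An element g generates (Z/103Z)^× iff g^(102/q) ≢ 1 (mod 103) for each prime q ∈ {2, 3, 17}.
25^51 ≡ 1 (mod 103)  [q = 2: ≡ 1 ✗]
25^34 ≡ 46 (mod 103)  [q = 3: ≢ 1 ✓]
25^6 ≡ 34 (mod 103)  [q = 17: ≢ 1 ✓]
25^51 ≡ 1 shows ord(25) | 51, strictly less than φ(103); not a primitive root.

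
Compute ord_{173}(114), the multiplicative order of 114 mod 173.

172

Since 114 ∈ (Z/173Z)^×, its order divides φ(173) = 173 − 1 = 172 = 2^2 · 43.
Divisors of 172: 1, 2, 4, 43, 86, 172.
Test each divisor d:
114^1 ≡ 114 (mod 173)
114^2 ≡ 21 (mod 173)
114^4 ≡ 95 (mod 173)
114^43 ≡ 80 (mod 173)
114^86 ≡ 172 (mod 173)
114^172 ≡ 1 (mod 173) ✓
Therefore the multiplicative order of 114 modulo 173 is 172.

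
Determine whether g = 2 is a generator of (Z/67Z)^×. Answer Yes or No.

Yes

φ(67) = 67 − 1 = 66 = 2 · 3 · 11.
It suffices to check that the order of 2 is not a proper divisor of 66: compute 2^(66/q) for q ∈ {2, 3, 11}.
2^33 ≡ 66 (mod 67)  [q = 2: ≢ 1 ✓]
2^22 ≡ 37 (mod 67)  [q = 3: ≢ 1 ✓]
2^6 ≡ 64 (mod 67)  [q = 11: ≢ 1 ✓]
Every test exponent gives a nontrivial residue, hence 2 generates the full group.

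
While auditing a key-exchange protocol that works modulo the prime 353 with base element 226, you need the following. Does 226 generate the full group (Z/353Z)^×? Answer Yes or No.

No

φ(353) = 353 − 1 = 352 = 2^5 · 11.
It suffices to check that the order of 226 is not a proper divisor of 352: compute 226^(352/q) for q ∈ {2, 11}.
226^176 ≡ 1 (mod 353)  [q = 2: ≡ 1 ✗]
226^32 ≡ 256 (mod 353)  [q = 11: ≢ 1 ✓]
The check at q = 2 fails, so 226 generates a proper subgroup.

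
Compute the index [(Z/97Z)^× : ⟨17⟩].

1

Since 17 ∈ (Z/97Z)^×, its order divides φ(97) = 97 − 1 = 96 = 2^5 · 3.
Divisors of 96: 1, 2, 3, 4, 6, 8, 12, 16, 24, 32, 48, 96.
Evaluate successive powers at the divisors of 96:
17^1 ≡ 17
17^2 ≡ 95
17^3 ≡ 63
17^4 ≡ 4
17^6 ≡ 89
17^8 ≡ 16
17^12 ≡ 64
17^16 ≡ 62
17^24 ≡ 22
17^32 ≡ 61
17^48 ≡ 96
17^96 ≡ 1
So ord_97(17) = 96, hence |⟨17⟩| = 96.
Index = |(Z/97Z)^×| / |⟨17⟩| = 96 / 96 = 1.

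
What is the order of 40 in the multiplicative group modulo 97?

96

The order of 40 must divide φ(97) = 97 − 1 = 96 = 2^5 · 3.
Divisors of 96: 1, 2, 3, 4, 6, 8, 12, 16, 24, 32, 48, 96.
Check 40^d mod 97 for each divisor in increasing order:
40^1 ≡ 40 (mod 97)
40^2 ≡ 48 (mod 97)
40^3 ≡ 77 (mod 97)
40^4 ≡ 73 (mod 97)
40^6 ≡ 12 (mod 97)
40^8 ≡ 91 (mod 97)
40^12 ≡ 47 (mod 97)
40^16 ≡ 36 (mod 97)
40^24 ≡ 75 (mod 97)
40^32 ≡ 35 (mod 97)
40^48 ≡ 96 (mod 97)
40^96 ≡ 1 (mod 97) ✓
So ord_97(40) = 96.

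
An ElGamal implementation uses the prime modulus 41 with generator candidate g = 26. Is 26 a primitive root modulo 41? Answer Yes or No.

φ(41) = 41 − 1 = 40 = 2^3 · 5.
Test 26^(40/q) mod 41 for each prime factor q of 40:
26^20 ≡ 40 (mod 41)  [q = 2: ≢ 1 ✓]
26^8 ≡ 18 (mod 41)  [q = 5: ≢ 1 ✓]
Every test exponent gives a nontrivial residue, hence 26 generates the full group.

Yes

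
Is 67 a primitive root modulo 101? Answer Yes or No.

Yes

φ(101) = 101 − 1 = 100 = 2^2 · 5^2.
67 is a primitive root mod 101 iff 67^(φ(101)/q) ≢ 1 for every prime q | φ(101), i.e. q ∈ {2, 5}.
67^50 ≡ 100 (mod 101)  [q = 2: ≢ 1 ✓]
67^20 ≡ 95 (mod 101)  [q = 5: ≢ 1 ✓]
Every test exponent gives a nontrivial residue, hence 67 generates the full group.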